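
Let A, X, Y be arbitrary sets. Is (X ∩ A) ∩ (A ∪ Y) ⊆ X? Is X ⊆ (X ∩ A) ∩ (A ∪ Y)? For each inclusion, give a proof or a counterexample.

(⊆) holds; (⊇) fails.

Forward inclusion. Let x ∈ (X ∩ A) ∩ (A ∪ Y). Then either x ∈ A ∩ X and x ∉ Y; or x ∈ A ∩ X ∩ Y. In each case x ∈ X, so (X ∩ A) ∩ (A ∪ Y) ⊆ X.

Reverse inclusion. This inclusion fails. Take A = ∅, X = {1}, Y = ∅; then 1 ∈ X but 1 ∉ (X ∩ A) ∩ (A ∪ Y).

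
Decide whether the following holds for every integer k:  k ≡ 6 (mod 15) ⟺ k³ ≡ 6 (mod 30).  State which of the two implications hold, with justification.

The forward direction fails; the converse holds.

(⇐) The residues r modulo 30 with r³ ≡ 6 (mod 30) are exactly {6}, and each is ≡ 6 (mod 15).

(⇒) This fails: take k = 21. Then 21 ≡ 6 (mod 15), but 21³ = 9261 ≡ 21 (mod 30), not 6.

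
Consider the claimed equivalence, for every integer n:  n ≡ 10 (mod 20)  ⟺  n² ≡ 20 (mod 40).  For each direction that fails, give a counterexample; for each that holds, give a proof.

(⇒) Suppose n ≡ 10 (mod 20). Working modulo 40, n ∈ {10, 30}; for each such r, r² ≡ 20 (mod 40).

(⇐) Conversely, the residues r modulo 40 with r² ≡ 20 (mod 40) are exactly {10, 30}, and each is ≡ 10 (mod 20).

Both implications hold.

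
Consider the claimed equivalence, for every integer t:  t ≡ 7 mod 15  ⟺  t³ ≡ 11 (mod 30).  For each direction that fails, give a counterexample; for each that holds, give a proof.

Neither direction holds.

(→) This fails: take t = 7. Then 7 ≡ 7 (mod 15), but 7³ = 343 ≡ 13 (mod 30), not 11.

(←) This fails: take t = 11. Then 11³ = 1331 ≡ 11 (mod 30), yet 11 ≡ 11 (mod 15), not 7.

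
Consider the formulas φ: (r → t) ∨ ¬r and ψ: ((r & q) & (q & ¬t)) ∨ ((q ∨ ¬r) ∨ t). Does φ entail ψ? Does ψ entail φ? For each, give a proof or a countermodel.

Not equivalent: only (⇒) holds.

Forward direction. Assume the antecedent. If t is true, the consequent reduces to true regardless of the other variables. If t is false, the antecedent forces (t = F, r = F, q = F) or (t = F, r = F, q = T), and the consequent holds there. Either way the consequent holds.

Converse. This fails. Under t = F, r = T, q = T, the left side is false but the right side is true.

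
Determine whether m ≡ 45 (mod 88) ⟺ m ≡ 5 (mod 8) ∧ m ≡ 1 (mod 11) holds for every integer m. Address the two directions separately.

Both implications hold.

[⇐] If m ≡ 5 (mod 8) and m ≡ 1 (mod 11), then by the Chinese remainder theorem m ≡ 45 (mod 88). This is exactly m ≡ 45 (mod 88).

[⇒] Suppose m ≡ 45 (mod 88); write m = 88j + 45. Since 8 ∣ 88, reducing mod 8 gives m ≡ 45 ≡ 5 (mod 8); since 11 ∣ 88, reducing mod 11 gives m ≡ 45 ≡ 1 (mod 11).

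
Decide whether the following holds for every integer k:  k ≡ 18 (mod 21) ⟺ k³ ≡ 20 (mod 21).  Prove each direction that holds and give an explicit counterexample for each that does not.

Forward direction. This fails: take k = 18. Then 18 ≡ 18 (mod 21), but 18³ = 5832 ≡ 15 (mod 21), not 20.

Converse. This fails: take k = 5. Then 5³ = 125 ≡ 20 (mod 21), yet 5 ≡ 5 (mod 21), not 18.

Neither implication holds.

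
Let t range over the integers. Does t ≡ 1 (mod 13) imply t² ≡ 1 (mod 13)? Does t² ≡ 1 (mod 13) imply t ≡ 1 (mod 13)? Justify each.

(⇒) holds; (⇐) fails.

(→) Suppose t ≡ 1 (mod 13). Write t = 13j + 1. Then (13j + 1)² = 169j² + 26j + 1 = 13(13j² + 2j) + 1, so t² ≡ 1 (mod 13).

(←) This fails: take t = 12. Then 12² = 144 ≡ 1 (mod 13), yet 12 ≡ 12 (mod 13), not 1.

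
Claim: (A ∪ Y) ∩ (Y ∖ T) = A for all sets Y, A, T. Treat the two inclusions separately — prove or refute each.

Both inclusions fail.

Forward inclusion. This inclusion fails. Take Y = {1}, A = ∅, T = ∅; then 1 ∈ (A ∪ Y) ∩ (Y ∖ T) but 1 ∉ A.

Reverse inclusion. This inclusion fails. Take Y = ∅, A = {1}, T = ∅; then 1 ∈ A but 1 ∉ (A ∪ Y) ∩ (Y ∖ T).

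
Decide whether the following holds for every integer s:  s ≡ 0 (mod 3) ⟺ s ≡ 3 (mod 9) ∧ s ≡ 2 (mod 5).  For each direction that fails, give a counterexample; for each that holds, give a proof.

[⇒] This fails: s = 0 gives 0 ≡ 0 (mod 3) but 0 ≡ 0 (mod 9), so the conjunction on the right does not hold.

[⇐] Conversely, if s ≡ 3 (mod 9) and s ≡ 2 (mod 5), then by the Chinese remainder theorem s ≡ 12 (mod 45). Since 12 ≡ 0 (mod 3) and 3 ∣ 45, we get s ≡ 0 (mod 3).

Not equivalent: only (⇐) holds.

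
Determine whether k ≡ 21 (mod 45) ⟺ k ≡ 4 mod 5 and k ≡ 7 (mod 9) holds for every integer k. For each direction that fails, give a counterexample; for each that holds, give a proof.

Neither direction holds.

Forward direction. This fails: k = 21 gives 21 ≡ 21 (mod 45) but 21 ≡ 1 (mod 5), so the conjunction on the right does not hold.

Converse. This fails: k = 34 satisfies both congruences on the right (34 ≡ 4 mod 5 and 34 ≡ 7 mod 9) yet 34 ≡ 34 (mod 45), not 21.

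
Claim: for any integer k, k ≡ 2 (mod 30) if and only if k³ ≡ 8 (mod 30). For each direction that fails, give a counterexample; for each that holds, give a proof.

Both directions hold.

Forward direction. Suppose k ≡ 2 (mod 30). Write k = 30j + 2. Then (30j + 2)³ = 27000j³ + 5400j² + 360j + 8 = 30(900j³ + 180j² + 12j) + 8, so k³ ≡ 8 (mod 30).

Converse. Suppose k³ ≡ 8 (mod 30). The only residue r in {0, …, 29} with r³ ≡ 8 (mod 30) is r = 2, so k ≡ 2 (mod 30).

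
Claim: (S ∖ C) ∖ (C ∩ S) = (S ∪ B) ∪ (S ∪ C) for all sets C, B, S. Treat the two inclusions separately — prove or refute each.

Forward inclusion. Let x ∈ (S ∖ C) ∖ (C ∩ S). Then either x ∈ S and x ∉ C, B; or x ∈ B ∩ S and x ∉ C. In each case x ∈ (S ∪ B) ∪ (S ∪ C), so (S ∖ C) ∖ (C ∩ S) ⊆ (S ∪ B) ∪ (S ∪ C).

Reverse inclusion. This inclusion fails. Take C = {1}, B = ∅, S = ∅; then 1 ∈ (S ∪ B) ∪ (S ∪ C) but 1 ∉ (S ∖ C) ∖ (C ∩ S).

The sets are not equal: only the forward inclusion holds.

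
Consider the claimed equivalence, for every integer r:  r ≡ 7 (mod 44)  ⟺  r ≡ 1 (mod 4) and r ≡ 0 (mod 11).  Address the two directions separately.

Both directions fail.

Forward direction. This fails: r = 7 gives 7 ≡ 7 (mod 44) but 7 ≡ 3 (mod 4), so the conjunction on the right does not hold.

Converse. This fails: r = 33 satisfies both congruences on the right (33 ≡ 1 mod 4 and 33 ≡ 0 mod 11) yet 33 ≡ 33 (mod 44), not 7.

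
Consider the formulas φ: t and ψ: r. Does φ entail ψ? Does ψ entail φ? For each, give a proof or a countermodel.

(⇒) This fails. Under r = F, t = T, the left side is true but the right side is false.

(⇐) This fails. Under r = T, t = F, the left side is false but the right side is true.

Both directions fail.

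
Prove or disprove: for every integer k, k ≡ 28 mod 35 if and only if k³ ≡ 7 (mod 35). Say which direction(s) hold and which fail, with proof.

Both directions hold.

(⇐) Suppose k³ ≡ 7 (mod 35). The only residue r in {0, …, 34} with r³ ≡ 7 (mod 35) is r = 28, so k ≡ 28 (mod 35).

(⇒) Suppose k ≡ 28 mod 35. Write k = 35j + 28. Then (35j + 28)³ = 42875j³ + 102900j² + 82320j + 21952 = 35(1225j³ + 2940j² + 2352j + 627) + 7, so k³ ≡ 7 (mod 35).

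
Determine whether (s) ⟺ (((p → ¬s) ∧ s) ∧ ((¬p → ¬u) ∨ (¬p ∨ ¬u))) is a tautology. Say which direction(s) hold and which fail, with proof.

(⟸) Assume the antecedent. If u is true, the antecedent forces (u = T, s = T, p = F), and s holds there. If u is false, the antecedent forces (u = F, s = T, p = F), and s holds there. Either way s holds.

(⟹) This fails. Under u = F, s = T, p = T, the left side is true but the right side is false.

Only the reverse direction holds.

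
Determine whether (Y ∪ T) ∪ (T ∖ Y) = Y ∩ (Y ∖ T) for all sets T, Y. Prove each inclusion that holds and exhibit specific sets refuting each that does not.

(⊇) Let x ∈ Y ∩ (Y ∖ T). Then x ∈ Y and x ∉ T, from which x ∈ (Y ∪ T) ∪ (T ∖ Y).

(⊆) This inclusion fails. Take T = {1}, Y = ∅; then 1 ∈ (Y ∪ T) ∪ (T ∖ Y) but 1 ∉ Y ∩ (Y ∖ T).

The sets are not equal: only the reverse inclusion holds.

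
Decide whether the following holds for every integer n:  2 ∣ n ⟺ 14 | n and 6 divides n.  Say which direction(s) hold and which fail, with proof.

Forward direction. This fails: take n = 2. Certainly 2 ∣ 2, but 14 ∤ 2.

Converse. Suppose 14 ∣ n and 6 ∣ n. Any common multiple of 14 and 6 is a multiple of their lcm; here lcm(14, 6) = 14·6/gcd(14, 6) = 84/2 = 42, so 42 ∣ n. Since 2 ∣ 42, it follows that 2 ∣ n.

Not equivalent: only (⇐) holds.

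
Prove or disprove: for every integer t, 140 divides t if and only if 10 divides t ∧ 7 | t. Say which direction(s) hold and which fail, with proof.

Only the forward implication holds.

Forward direction. If 140 ∣ t, write t = 140q. Since 140 = 14·10, t = 10·(14q), so 10 ∣ t; and since 140 = 20·7, t = 7·(20q), so 7 ∣ t.

Converse. This fails: take t = 70. Both 10 ∣ 70 and 7 ∣ 70, yet 70 is not a multiple of 140 (since 70 = 0·140 + 70), so 140 ∤ 70.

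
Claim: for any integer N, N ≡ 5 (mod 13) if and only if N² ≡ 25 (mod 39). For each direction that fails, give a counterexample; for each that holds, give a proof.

(⇒) fails and (⇐) fails.

(⟹) This fails: take N = 18. Then 18 ≡ 5 (mod 13), but 18² = 324 ≡ 12 (mod 39), not 25.

(⟸) This fails: take N = 8. Then 8² = 64 ≡ 25 (mod 39), yet 8 ≡ 8 (mod 13), not 5.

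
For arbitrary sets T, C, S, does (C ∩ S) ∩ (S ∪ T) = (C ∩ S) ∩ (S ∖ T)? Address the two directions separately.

The sets are not equal: only the reverse inclusion holds.

(⟹) This inclusion fails. Take T = {1}, C = {1}, S = {1}; then 1 ∈ (C ∩ S) ∩ (S ∪ T) but 1 ∉ (C ∩ S) ∩ (S ∖ T).

(⟸) Let x ∈ (C ∩ S) ∩ (S ∖ T). Then x ∈ C ∩ S and x ∉ T, from which x ∈ (C ∩ S) ∩ (S ∪ T).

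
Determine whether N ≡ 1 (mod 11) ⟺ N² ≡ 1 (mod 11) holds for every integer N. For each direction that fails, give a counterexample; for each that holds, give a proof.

(⟹) Suppose N ≡ 1 (mod 11). Write N = 11j + 1. Then (11j + 1)² = 121j² + 22j + 1 = 11(11j² + 2j) + 1, so N² ≡ 1 (mod 11).

(⟸) This fails: take N = 10. Then 10² = 100 ≡ 1 (mod 11), yet 10 ≡ 10 (mod 11), not 1.

Only the forward direction holds.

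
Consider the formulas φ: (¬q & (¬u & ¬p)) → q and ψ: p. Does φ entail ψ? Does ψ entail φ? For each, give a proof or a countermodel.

(⇒) This fails. Under u = T, q = F, p = F, the left side is true but the right side is false.

(⇐) Assume the antecedent. If u is true, (¬q & (¬u & ¬p)) → q reduces to true regardless of the other variables. If u is false, the antecedent forces (u = F, q = F, p = T) or (u = F, q = T, p = T), and (¬q & (¬u & ¬p)) → q holds there. Either way (¬q & (¬u & ¬p)) → q holds.

Only the reverse direction holds.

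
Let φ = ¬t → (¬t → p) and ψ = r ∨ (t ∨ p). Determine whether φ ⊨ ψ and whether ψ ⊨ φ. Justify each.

(⟸) This fails. Under p = F, t = F, r = T, the left side is false but the right side is true.

(⟹) Assume the antecedent. If p is true, r ∨ (t ∨ p) reduces to true regardless of the other variables. If p is false, the antecedent forces (p = F, t = T, r = F) or (p = F, t = T, r = T), and r ∨ (t ∨ p) holds there. Either way r ∨ (t ∨ p) holds.

Only the forward direction holds.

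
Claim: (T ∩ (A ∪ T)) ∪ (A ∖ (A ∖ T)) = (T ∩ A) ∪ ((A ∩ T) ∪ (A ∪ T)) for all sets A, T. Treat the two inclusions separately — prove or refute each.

(⟹) Let x ∈ (T ∩ (A ∪ T)) ∪ (A ∖ (A ∖ T)). Then either x ∈ T and x ∉ A; or x ∈ A ∩ T. In each case x ∈ (T ∩ A) ∪ ((A ∩ T) ∪ (A ∪ T)), so (T ∩ (A ∪ T)) ∪ (A ∖ (A ∖ T)) ⊆ (T ∩ A) ∪ ((A ∩ T) ∪ (A ∪ T)).

(⟸) This inclusion fails. Take A = {1}, T = ∅; then 1 ∈ (T ∩ A) ∪ ((A ∩ T) ∪ (A ∪ T)) but 1 ∉ (T ∩ (A ∪ T)) ∪ (A ∖ (A ∖ T)).

The sets are not equal: only the forward inclusion holds.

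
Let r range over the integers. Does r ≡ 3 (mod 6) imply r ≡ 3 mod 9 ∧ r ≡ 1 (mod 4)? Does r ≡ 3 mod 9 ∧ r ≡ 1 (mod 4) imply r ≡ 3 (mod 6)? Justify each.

(⟹) This fails: r = 33 gives 33 ≡ 3 (mod 6) but 33 ≡ 6 (mod 9), so the conjunction on the right does not hold.

(⟸) Conversely, if r ≡ 3 (mod 9) and r ≡ 1 (mod 4), then by the Chinese remainder theorem r ≡ 21 (mod 36). Since 21 ≡ 3 (mod 6) and 6 ∣ 36, we get r ≡ 3 (mod 6).

Only the converse holds.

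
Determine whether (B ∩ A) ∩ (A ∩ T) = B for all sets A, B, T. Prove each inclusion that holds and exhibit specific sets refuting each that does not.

The sets are not equal: only the forward inclusion holds.

Reverse inclusion. This inclusion fails. Take A = ∅, B = {1}, T = ∅; then 1 ∈ B but 1 ∉ (B ∩ A) ∩ (A ∩ T).

Forward inclusion. Let x ∈ (B ∩ A) ∩ (A ∩ T). Then x ∈ A ∩ B ∩ T, from which x ∈ B.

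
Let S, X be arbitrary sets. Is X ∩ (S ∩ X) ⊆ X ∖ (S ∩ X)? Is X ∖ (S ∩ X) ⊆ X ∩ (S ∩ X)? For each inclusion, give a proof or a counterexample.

(⟹) This inclusion fails. Take S = {1}, X = {1}; then 1 ∈ X ∩ (S ∩ X) but 1 ∉ X ∖ (S ∩ X).

(⟸) This inclusion fails. Take S = ∅, X = {1}; then 1 ∈ X ∖ (S ∩ X) but 1 ∉ X ∩ (S ∩ X).

Neither inclusion holds.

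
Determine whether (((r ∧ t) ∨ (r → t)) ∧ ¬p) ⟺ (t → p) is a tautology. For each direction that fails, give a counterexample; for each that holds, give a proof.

(→) This fails. Under p = F, t = T, r = F, the left side is true but the right side is false.

(←) This fails. Under p = T, t = F, r = F, the left side is false but the right side is true.

(⇒) fails and (⇐) fails.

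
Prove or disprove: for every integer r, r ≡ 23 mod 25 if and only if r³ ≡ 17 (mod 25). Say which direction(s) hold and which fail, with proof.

Forward direction. Suppose r ≡ 23 mod 25. Write r = 25j + 23. Then (25j + 23)³ = 15625j³ + 43125j² + 39675j + 12167 = 25(625j³ + 1725j² + 1587j + 486) + 17, so r³ ≡ 17 (mod 25).

Converse. Suppose r³ ≡ 17 (mod 25). The only residue r in {0, …, 24} with r³ ≡ 17 (mod 25) is r = 23, so r ≡ 23 (mod 25).

Equivalent; both directions hold.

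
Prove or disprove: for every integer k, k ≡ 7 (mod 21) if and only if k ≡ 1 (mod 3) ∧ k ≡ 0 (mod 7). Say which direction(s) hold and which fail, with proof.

(⟸) If k ≡ 1 (mod 3) and k ≡ 0 (mod 7), then by the Chinese remainder theorem k ≡ 7 (mod 21). This is exactly k ≡ 7 (mod 21).

(⟹) Suppose k ≡ 7 (mod 21); write k = 21j + 7. Since 3 ∣ 21, reducing mod 3 gives k ≡ 7 ≡ 1 (mod 3); since 7 ∣ 21, reducing mod 7 gives k ≡ 7 ≡ 0 (mod 7).

Both directions hold; the statement is true.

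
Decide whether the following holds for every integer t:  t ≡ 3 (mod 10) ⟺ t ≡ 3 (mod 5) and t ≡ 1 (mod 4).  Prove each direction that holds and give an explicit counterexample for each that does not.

The forward direction fails; the converse holds.

[⇐] If t ≡ 3 (mod 5) and t ≡ 1 (mod 4), then by the Chinese remainder theorem t ≡ 13 (mod 20). Since 13 ≡ 3 (mod 10) and 10 ∣ 20, we get t ≡ 3 (mod 10).

[⇒] This fails: t = 3 gives 3 ≡ 3 (mod 10) but 3 ≡ 3 (mod 4), so the conjunction on the right does not hold.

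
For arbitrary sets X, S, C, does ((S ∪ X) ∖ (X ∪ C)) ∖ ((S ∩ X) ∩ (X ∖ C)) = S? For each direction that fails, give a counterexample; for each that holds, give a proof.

Only the forward inclusion holds.

(⟹) Let x ∈ ((S ∪ X) ∖ (X ∪ C)) ∖ ((S ∩ X) ∩ (X ∖ C)). Then x ∈ S and x ∉ X, C, from which x ∈ S.

(⟸) This inclusion fails. Take X = {1}, S = {1}, C = ∅; then 1 ∈ S but 1 ∉ ((S ∪ X) ∖ (X ∪ C)) ∖ ((S ∩ X) ∩ (X ∖ C)).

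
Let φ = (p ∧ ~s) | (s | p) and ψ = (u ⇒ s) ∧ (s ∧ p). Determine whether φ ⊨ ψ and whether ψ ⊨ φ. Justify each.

(⟹) This fails. Under p = T, s = F, u = F, the left side is true but the right side is false.

(⟸) Assume the antecedent. If p is true, (p ∧ ~s) | (s | p) reduces to true regardless of the other variables. If p is false, the antecedent cannot hold. Either way (p ∧ ~s) | (s | p) holds.

Not equivalent: only (⇐) holds.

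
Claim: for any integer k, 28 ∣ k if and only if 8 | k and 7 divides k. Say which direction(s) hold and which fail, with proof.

Not equivalent: only (⇐) holds.

(⇒) This fails: take k = 28. Certainly 28 ∣ 28, but 8 ∤ 28.

(⇐) Suppose 8 ∣ k and 7 ∣ k. Any common multiple of 8 and 7 is a multiple of their lcm; here gcd(8, 7) = 1, so lcm(8, 7) = 8·7 = 56, so 56 ∣ k. Since 28 ∣ 56, it follows that 28 ∣ k.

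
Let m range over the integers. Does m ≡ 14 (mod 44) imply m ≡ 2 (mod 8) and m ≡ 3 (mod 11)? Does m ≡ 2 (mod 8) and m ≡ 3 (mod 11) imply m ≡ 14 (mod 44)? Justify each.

Only the converse holds.

(←) If m ≡ 2 (mod 8) and m ≡ 3 (mod 11), then by the Chinese remainder theorem m ≡ 58 (mod 88). Since 58 ≡ 14 (mod 44) and 44 ∣ 88, we get m ≡ 14 (mod 44).

(→) This fails: m = 14 gives 14 ≡ 14 (mod 44) but 14 ≡ 6 (mod 8), so the conjunction on the right does not hold.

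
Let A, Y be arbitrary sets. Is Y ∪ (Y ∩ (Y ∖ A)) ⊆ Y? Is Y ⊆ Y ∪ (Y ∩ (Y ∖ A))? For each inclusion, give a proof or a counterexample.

(⊆) Let x ∈ Y ∪ (Y ∩ (Y ∖ A)). Then either x ∈ Y and x ∉ A; or x ∈ A ∩ Y. In each case x ∈ Y, so Y ∪ (Y ∩ (Y ∖ A)) ⊆ Y.

(⊇) Let x ∈ Y. Then either x ∈ Y and x ∉ A; or x ∈ A ∩ Y. In each case x ∈ Y ∪ (Y ∩ (Y ∖ A)), so Y ⊆ Y ∪ (Y ∩ (Y ∖ A)).

The two sets are equal.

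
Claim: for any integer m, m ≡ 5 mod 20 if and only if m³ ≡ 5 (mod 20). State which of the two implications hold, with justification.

The biconditional holds.

(⟹) Suppose m ≡ 5 mod 20. Write m = 20j + 5. Then (20j + 5)³ = 8000j³ + 6000j² + 1500j + 125 = 20(400j³ + 300j² + 75j + 6) + 5, so m³ ≡ 5 (mod 20).

(⟸) Conversely, suppose m³ ≡ 5 (mod 20). The only residue r in {0, …, 19} with r³ ≡ 5 (mod 20) is r = 5, so m ≡ 5 (mod 20).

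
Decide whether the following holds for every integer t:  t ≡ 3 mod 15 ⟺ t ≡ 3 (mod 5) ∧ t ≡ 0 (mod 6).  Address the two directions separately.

The forward direction fails; the converse holds.

[⇒] This fails: t = 3 gives 3 ≡ 3 (mod 15) but 3 ≡ 3 (mod 6), so the conjunction on the right does not hold.

[⇐] Conversely, if t ≡ 3 (mod 5) and t ≡ 0 (mod 6), then by the Chinese remainder theorem t ≡ 18 (mod 30). Since 18 ≡ 3 (mod 15) and 15 ∣ 30, we get t ≡ 3 (mod 15).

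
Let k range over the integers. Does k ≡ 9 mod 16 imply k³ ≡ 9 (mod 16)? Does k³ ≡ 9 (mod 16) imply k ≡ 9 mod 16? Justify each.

(⟹) Suppose k ≡ 9 mod 16. Write k = 16j + 9. Then (16j + 9)³ = 4096j³ + 6912j² + 3888j + 729 = 16(256j³ + 432j² + 243j + 45) + 9, so k³ ≡ 9 (mod 16).

(⟸) Conversely, suppose k³ ≡ 9 (mod 16). The only residue r in {0, …, 15} with r³ ≡ 9 (mod 16) is r = 9, so k ≡ 9 (mod 16).

Both directions hold; the statement is true.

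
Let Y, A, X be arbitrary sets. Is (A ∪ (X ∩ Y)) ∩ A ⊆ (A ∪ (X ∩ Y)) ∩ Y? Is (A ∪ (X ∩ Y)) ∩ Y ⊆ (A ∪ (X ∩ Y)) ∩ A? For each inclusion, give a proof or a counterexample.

Forward inclusion. This inclusion fails. Take Y = ∅, A = {1}, X = ∅; then 1 ∈ (A ∪ (X ∩ Y)) ∩ A but 1 ∉ (A ∪ (X ∩ Y)) ∩ Y.

Reverse inclusion. This inclusion fails. Take Y = {1}, A = ∅, X = {1}; then 1 ∈ (A ∪ (X ∩ Y)) ∩ Y but 1 ∉ (A ∪ (X ∩ Y)) ∩ A.

Neither inclusion holds.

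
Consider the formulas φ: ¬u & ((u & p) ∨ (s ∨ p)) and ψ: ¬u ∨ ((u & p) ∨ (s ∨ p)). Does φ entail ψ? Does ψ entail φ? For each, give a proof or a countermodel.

Only the forward direction holds.

(⟸) This fails. Under u = F, p = F, s = F, the left side is false but the right side is true.

(⟹) Assume the antecedent. If u is true, the antecedent cannot hold. If u is false, ¬u ∨ ((u & p) ∨ (s ∨ p)) reduces to true regardless of the other variables. Either way ¬u ∨ ((u & p) ∨ (s ∨ p)) holds.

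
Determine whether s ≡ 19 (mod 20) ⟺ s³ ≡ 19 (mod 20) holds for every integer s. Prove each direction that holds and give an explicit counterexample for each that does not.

Both implications hold.

(⟹) Suppose s ≡ 19 (mod 20). Write s = 20j + 19. Then (20j + 19)³ = 8000j³ + 22800j² + 21660j + 6859 = 20(400j³ + 1140j² + 1083j + 342) + 19, so s³ ≡ 19 (mod 20).

(⟸) Conversely, suppose s³ ≡ 19 (mod 20). The only residue r in {0, …, 19} with r³ ≡ 19 (mod 20) is r = 19, so s ≡ 19 (mod 20).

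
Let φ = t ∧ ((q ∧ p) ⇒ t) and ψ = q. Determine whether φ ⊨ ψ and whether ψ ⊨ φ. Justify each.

Both directions fail.

(⟹) This fails. Under q = F, t = T, p = F, the left side is true but the right side is false.

(⟸) This fails. Under q = T, t = F, p = F, the left side is false but the right side is true.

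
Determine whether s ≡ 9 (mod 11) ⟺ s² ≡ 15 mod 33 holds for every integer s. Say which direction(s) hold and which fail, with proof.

Both directions fail.

Forward direction. This fails: take s = 20. Then 20 ≡ 9 (mod 11), but 20² = 400 ≡ 4 (mod 33), not 15.

Converse. This fails: take s = 24. Then 24² = 576 ≡ 15 (mod 33), yet 24 ≡ 2 (mod 11), not 9.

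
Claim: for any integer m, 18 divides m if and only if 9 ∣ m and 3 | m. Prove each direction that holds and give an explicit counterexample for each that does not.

The forward direction holds; the converse fails.

(⇐) This fails: take m = 9. Both 9 ∣ 9 and 3 ∣ 9, yet 9 is not a multiple of 18 (since 9 = 0·18 + 9), so 18 ∤ 9.

(⇒) If 18 ∣ m, write m = 18q. Since 18 = 2·9, m = 9·(2q), so 9 ∣ m; and since 18 = 6·3, m = 3·(6q), so 3 ∣ m.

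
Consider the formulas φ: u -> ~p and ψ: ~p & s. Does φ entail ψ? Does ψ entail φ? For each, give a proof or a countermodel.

Forward direction. This fails. Under s = F, p = F, u = F, the left side is true but the right side is false.

Converse. Assume the antecedent. If s is true, the antecedent forces (s = T, p = F, u = F) or (s = T, p = F, u = T), and u -> ~p holds there. If s is false, the antecedent cannot hold. Either way u -> ~p holds.

(⇒) fails; (⇐) holds.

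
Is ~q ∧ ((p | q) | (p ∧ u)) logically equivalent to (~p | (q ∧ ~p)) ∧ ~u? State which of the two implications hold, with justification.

Neither direction holds.

(⟹) This fails. Under p = T, u = F, q = F, the left side is true but the right side is false.

(⟸) This fails. Under p = F, u = F, q = F, the left side is false but the right side is true.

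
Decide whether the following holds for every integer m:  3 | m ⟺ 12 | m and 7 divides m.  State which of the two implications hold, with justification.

(←) Suppose 12 ∣ m and 7 ∣ m. Any common multiple of 12 and 7 is a multiple of their lcm; here gcd(12, 7) = 1, so lcm(12, 7) = 12·7 = 84, so 84 ∣ m. Since 3 ∣ 84, it follows that 3 ∣ m.

(→) This fails: take m = 3. Certainly 3 ∣ 3, but 12 ∤ 3.

Only the converse holds.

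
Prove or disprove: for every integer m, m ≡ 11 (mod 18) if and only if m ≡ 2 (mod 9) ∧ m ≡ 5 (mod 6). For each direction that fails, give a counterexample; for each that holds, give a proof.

Forward direction. Suppose m ≡ 11 (mod 18); write m = 18j + 11. Since 9 ∣ 18, reducing mod 9 gives m ≡ 11 ≡ 2 (mod 9); since 6 ∣ 18, reducing mod 6 gives m ≡ 11 ≡ 5 (mod 6).

Converse. If m ≡ 2 (mod 9) and m ≡ 5 (mod 6), then by the Chinese remainder theorem m ≡ 11 (mod 18). This is exactly m ≡ 11 (mod 18).

Both directions hold; the statement is true.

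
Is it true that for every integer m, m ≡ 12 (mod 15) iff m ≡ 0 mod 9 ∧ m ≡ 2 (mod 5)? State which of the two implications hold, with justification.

[⇒] This fails: m = 42 gives 42 ≡ 12 (mod 15) but 42 ≡ 6 (mod 9), so the conjunction on the right does not hold.

[⇐] Conversely, if m ≡ 0 (mod 9) and m ≡ 2 (mod 5), then by the Chinese remainder theorem m ≡ 27 (mod 45). Since 27 ≡ 12 (mod 15) and 15 ∣ 45, we get m ≡ 12 (mod 15).

The forward direction fails; the converse holds.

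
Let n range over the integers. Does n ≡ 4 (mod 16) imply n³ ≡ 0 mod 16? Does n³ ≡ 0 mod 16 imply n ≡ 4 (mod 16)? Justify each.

Forward direction. Suppose n ≡ 4 (mod 16). Write n = 16j + 4. Then (16j + 4)³ = 4096j³ + 3072j² + 768j + 64 = 16(256j³ + 192j² + 48j + 4) + 0, so n³ ≡ 0 (mod 16).

Converse. This fails: take n = 0. Then 0³ = 0 ≡ 0 (mod 16), yet 0 ≡ 0 (mod 16), not 4.

Not equivalent: only (⇒) holds.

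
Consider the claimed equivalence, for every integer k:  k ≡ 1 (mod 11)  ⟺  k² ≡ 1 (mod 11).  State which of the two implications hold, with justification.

[⇐] This fails: take k = 10. Then 10² = 100 ≡ 1 (mod 11), yet 10 ≡ 10 (mod 11), not 1.

[⇒] Suppose k ≡ 1 (mod 11). Write k = 11j + 1. Then (11j + 1)² = 121j² + 22j + 1 = 11(11j² + 2j) + 1, so k² ≡ 1 (mod 11).

Not equivalent: only (⇒) holds.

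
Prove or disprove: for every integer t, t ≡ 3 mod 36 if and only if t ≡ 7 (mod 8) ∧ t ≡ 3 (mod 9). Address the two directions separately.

Only the reverse direction holds.

Converse. If t ≡ 7 (mod 8) and t ≡ 3 (mod 9), then by the Chinese remainder theorem t ≡ 39 (mod 72). Since 39 ≡ 3 (mod 36) and 36 ∣ 72, we get t ≡ 3 (mod 36).

Forward direction. This fails: t = 3 gives 3 ≡ 3 (mod 36) but 3 ≡ 3 (mod 8), so the conjunction on the right does not hold.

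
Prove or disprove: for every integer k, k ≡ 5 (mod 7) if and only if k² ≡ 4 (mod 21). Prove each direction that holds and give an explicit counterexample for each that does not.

Forward direction. This fails: take k = 12. Then 12 ≡ 5 (mod 7), but 12² = 144 ≡ 18 (mod 21), not 4.

Converse. This fails: take k = 2. Then 2² = 4 ≡ 4 (mod 21), yet 2 ≡ 2 (mod 7), not 5.

Both directions fail.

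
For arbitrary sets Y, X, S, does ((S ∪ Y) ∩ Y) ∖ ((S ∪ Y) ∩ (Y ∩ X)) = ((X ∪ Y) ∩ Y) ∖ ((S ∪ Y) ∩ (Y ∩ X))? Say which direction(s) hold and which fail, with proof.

(⊇) Let x ∈ ((X ∪ Y) ∩ Y) ∖ ((S ∪ Y) ∩ (Y ∩ X)). Then either x ∈ Y and x ∉ X, S; or x ∈ Y ∩ S and x ∉ X. In each case x ∈ ((S ∪ Y) ∩ Y) ∖ ((S ∪ Y) ∩ (Y ∩ X)), so ((X ∪ Y) ∩ Y) ∖ ((S ∪ Y) ∩ (Y ∩ X)) ⊆ ((S ∪ Y) ∩ Y) ∖ ((S ∪ Y) ∩ (Y ∩ X)).

(⊆) Let x ∈ ((S ∪ Y) ∩ Y) ∖ ((S ∪ Y) ∩ (Y ∩ X)). Then either x ∈ Y and x ∉ X, S; or x ∈ Y ∩ S and x ∉ X. In each case x ∈ ((X ∪ Y) ∩ Y) ∖ ((S ∪ Y) ∩ (Y ∩ X)), so ((S ∪ Y) ∩ Y) ∖ ((S ∪ Y) ∩ (Y ∩ X)) ⊆ ((X ∪ Y) ∩ Y) ∖ ((S ∪ Y) ∩ (Y ∩ X)).

Both inclusions hold.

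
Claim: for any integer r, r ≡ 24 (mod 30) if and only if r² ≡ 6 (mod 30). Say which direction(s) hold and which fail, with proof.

Only the forward direction holds.

(⟸) This fails: take r = 6. Then 6² = 36 ≡ 6 (mod 30), yet 6 ≡ 6 (mod 30), not 24.

(⟹) Suppose r ≡ 24 (mod 30). Write r = 30j + 24. Then (30j + 24)² = 900j² + 1440j + 576 = 30(30j² + 48j + 19) + 6, so r² ≡ 6 (mod 30).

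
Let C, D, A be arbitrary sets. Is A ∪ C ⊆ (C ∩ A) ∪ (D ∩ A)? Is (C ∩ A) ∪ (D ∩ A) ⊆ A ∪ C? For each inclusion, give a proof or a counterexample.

Only the reverse inclusion holds.

Forward inclusion. This inclusion fails. Take C = {1}, D = ∅, A = ∅; then 1 ∈ A ∪ C but 1 ∉ (C ∩ A) ∪ (D ∩ A).

Reverse inclusion. Let x ∈ (C ∩ A) ∪ (D ∩ A). Then either x ∈ C ∩ A and x ∉ D; or x ∈ D ∩ A and x ∉ C; or x ∈ C ∩ D ∩ A. In each case x ∈ A ∪ C, so (C ∩ A) ∪ (D ∩ A) ⊆ A ∪ C.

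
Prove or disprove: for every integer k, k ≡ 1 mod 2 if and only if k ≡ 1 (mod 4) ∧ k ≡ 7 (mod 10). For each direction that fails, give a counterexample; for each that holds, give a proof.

[⇒] This fails: k = 1 gives 1 ≡ 1 (mod 2) but 1 ≡ 1 (mod 10), so the conjunction on the right does not hold.

[⇐] Conversely, if k ≡ 1 (mod 4) and k ≡ 7 (mod 10), then by the Chinese remainder theorem k ≡ 17 (mod 20). Since 17 ≡ 1 (mod 2) and 2 ∣ 20, we get k ≡ 1 (mod 2).

(⇒) fails; (⇐) holds.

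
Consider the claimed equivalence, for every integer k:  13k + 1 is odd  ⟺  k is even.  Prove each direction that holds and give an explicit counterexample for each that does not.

The biconditional holds.

(→) Suppose 13k + 1 is odd. Since 13 is odd, 13k and k have the same parity, so 13k + 1 ≡ k + 1 (mod 2). As 1 is odd, 13k + 1 is odd exactly when k is even. Thus k is even.

(←) Conversely, suppose k is even; write k = 2j. Then 13k + 1 = 13·(2j) + 1 = 2·13j + 1, which is odd.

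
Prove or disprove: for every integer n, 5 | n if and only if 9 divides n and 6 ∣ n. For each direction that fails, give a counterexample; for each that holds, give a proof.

(→) This fails: take n = 5. Certainly 5 ∣ 5, but 9 ∤ 5.

(←) This fails: take n = 18. Both 9 ∣ 18 and 6 ∣ 18, yet 18 is not a multiple of 5 (since 18 = 3·5 + 3), so 5 ∤ 18.

Both directions fail.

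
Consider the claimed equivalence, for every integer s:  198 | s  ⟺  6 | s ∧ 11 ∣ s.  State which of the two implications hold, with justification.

(⇒) holds; (⇐) fails.

(⟹) If 198 ∣ s, write s = 198q. Since 198 = 33·6, s = 6·(33q), so 6 ∣ s; and since 198 = 18·11, s = 11·(18q), so 11 ∣ s.

(⟸) This fails: take s = 66. Both 6 ∣ 66 and 11 ∣ 66, yet 66 is not a multiple of 198 (since 66 = 0·198 + 66), so 198 ∤ 66.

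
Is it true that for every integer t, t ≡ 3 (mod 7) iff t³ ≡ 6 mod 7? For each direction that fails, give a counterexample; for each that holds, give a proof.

(⇒) holds; (⇐) fails.

(⟹) Suppose t ≡ 3 (mod 7). Write t = 7j + 3. Then (7j + 3)³ = 343j³ + 441j² + 189j + 27 = 7(49j³ + 63j² + 27j + 3) + 6, so t³ ≡ 6 (mod 7).

(⟸) This fails: take t = 5. Then 5³ = 125 ≡ 6 (mod 7), yet 5 ≡ 5 (mod 7), not 3.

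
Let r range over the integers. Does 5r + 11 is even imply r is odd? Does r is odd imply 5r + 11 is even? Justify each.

Both implications hold.

(⇒) Suppose 5r + 11 is even. Since 5 is odd, 5r and r have the same parity, so 5r + 11 ≡ r + 11 (mod 2). As 11 is odd, 5r + 11 is even exactly when r is odd. Thus r is odd.

(⇐) Conversely, suppose r is odd; write r = 2j + 1. Then 5r + 11 = 5·(2j + 1) + 11 = 2·5j + 16, which is even.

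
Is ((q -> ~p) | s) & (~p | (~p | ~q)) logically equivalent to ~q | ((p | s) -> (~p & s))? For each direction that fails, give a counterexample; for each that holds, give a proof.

Equivalent; both directions hold.

[⇒] Assume the antecedent. If q is true, the antecedent forces (s = F, q = T, p = F) or (s = T, q = T, p = F), and ~q | ((p | s) -> (~p & s)) holds there. If q is false, ~q | ((p | s) -> (~p & s)) reduces to true regardless of the other variables. Either way ~q | ((p | s) -> (~p & s)) holds.

[⇐] Assume the antecedent. If q is true, the antecedent forces (s = F, q = T, p = F) or (s = T, q = T, p = F), and the consequent holds there. If q is false, the consequent reduces to true regardless of the other variables. Either way the consequent holds.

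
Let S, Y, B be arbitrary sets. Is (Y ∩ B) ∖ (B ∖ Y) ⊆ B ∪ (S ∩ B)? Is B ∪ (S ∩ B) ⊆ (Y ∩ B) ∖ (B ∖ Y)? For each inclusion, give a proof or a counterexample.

Reverse inclusion. This inclusion fails. Take S = ∅, Y = ∅, B = {1}; then 1 ∈ B ∪ (S ∩ B) but 1 ∉ (Y ∩ B) ∖ (B ∖ Y).

Forward inclusion. Let x ∈ (Y ∩ B) ∖ (B ∖ Y). Then either x ∈ Y ∩ B and x ∉ S; or x ∈ S ∩ Y ∩ B. In each case x ∈ B ∪ (S ∩ B), so (Y ∩ B) ∖ (B ∖ Y) ⊆ B ∪ (S ∩ B).

The sets are not equal: only the forward inclusion holds.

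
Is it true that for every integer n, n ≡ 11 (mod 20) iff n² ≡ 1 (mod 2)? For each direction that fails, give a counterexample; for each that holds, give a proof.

(⇐) This fails: take n = 1. Then 1² = 1 ≡ 1 (mod 2), yet 1 ≡ 1 (mod 20), not 11.

(⇒) Suppose n ≡ 11 (mod 20). Then n² ≡ 11² = 121 (mod 20), and since 2 ∣ 20, also n² ≡ 1 (mod 2).

The forward direction holds; the converse fails.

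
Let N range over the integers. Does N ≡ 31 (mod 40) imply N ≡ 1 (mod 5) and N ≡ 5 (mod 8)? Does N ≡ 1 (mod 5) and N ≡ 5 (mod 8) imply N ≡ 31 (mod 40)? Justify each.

Forward direction. This fails: N = 31 gives 31 ≡ 31 (mod 40) but 31 ≡ 7 (mod 8), so the conjunction on the right does not hold.

Converse. This fails: N = 21 satisfies both congruences on the right (21 ≡ 1 mod 5 and 21 ≡ 5 mod 8) yet 21 ≡ 21 (mod 40), not 31.

Both directions fail.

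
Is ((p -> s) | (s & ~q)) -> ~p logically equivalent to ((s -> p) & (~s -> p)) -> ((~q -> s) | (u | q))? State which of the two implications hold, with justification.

Forward direction. This fails. Under q = F, u = F, p = T, s = F, the left side is true but the right side is false.

Converse. This fails. Under q = F, u = F, p = T, s = T, the left side is false but the right side is true.

Both directions fail.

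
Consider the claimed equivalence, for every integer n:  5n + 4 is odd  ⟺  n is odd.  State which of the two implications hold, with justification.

The biconditional holds.

(←) Suppose n is odd; write n = 2j + 1. Then 5n + 4 = 5·(2j + 1) + 4 = 2·5j + 9, which is odd.

(→) Suppose 5n + 4 is odd. Since 5 is odd, 5n and n have the same parity, so 5n + 4 ≡ n + 4 (mod 2). As 4 is even, 5n + 4 is odd exactly when n is odd. Thus n is odd.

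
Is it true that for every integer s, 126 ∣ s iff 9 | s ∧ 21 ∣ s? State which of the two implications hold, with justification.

(⇒) holds; (⇐) fails.

(→) If 126 ∣ s, write s = 126q. Since 126 = 14·9, s = 9·(14q), so 9 ∣ s; and since 126 = 6·21, s = 21·(6q), so 21 ∣ s.

(←) This fails: take s = 63. Both 9 ∣ 63 and 21 ∣ 63, yet 63 is not a multiple of 126 (since 63 = 0·126 + 63), so 126 ∤ 63.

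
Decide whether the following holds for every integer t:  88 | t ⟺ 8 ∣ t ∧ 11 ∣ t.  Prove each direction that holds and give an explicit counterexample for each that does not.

Forward direction. If 88 ∣ t, write t = 88q. Since 88 = 11·8, t = 8·(11q), so 8 ∣ t; and since 88 = 8·11, t = 11·(8q), so 11 ∣ t.

Converse. Suppose 8 ∣ t and 11 ∣ t. Any common multiple of 8 and 11 is a multiple of their lcm; here gcd(8, 11) = 1, so lcm(8, 11) = 8·11 = 88, so 88 ∣ t.

Both directions hold; the statement is true.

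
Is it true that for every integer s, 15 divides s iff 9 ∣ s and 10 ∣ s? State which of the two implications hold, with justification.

(⇒) This fails: take s = 15. Certainly 15 ∣ 15, but 9 ∤ 15.

(⇐) Suppose 9 ∣ s and 10 ∣ s. Any common multiple of 9 and 10 is a multiple of their lcm; here gcd(9, 10) = 1, so lcm(9, 10) = 9·10 = 90, so 90 ∣ s. Since 15 ∣ 90, it follows that 15 ∣ s.

Only the converse holds.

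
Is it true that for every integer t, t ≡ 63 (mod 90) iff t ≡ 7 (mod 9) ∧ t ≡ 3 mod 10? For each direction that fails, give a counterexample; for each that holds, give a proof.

(⟹) This fails: t = 63 gives 63 ≡ 63 (mod 90) but 63 ≡ 0 (mod 9), so the conjunction on the right does not hold.

(⟸) This fails: t = 43 satisfies both congruences on the right (43 ≡ 7 mod 9 and 43 ≡ 3 mod 10) yet 43 ≡ 43 (mod 90), not 63.

Neither direction holds.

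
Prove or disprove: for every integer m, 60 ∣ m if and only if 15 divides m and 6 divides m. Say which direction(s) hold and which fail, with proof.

(←) This fails: take m = 30. Both 15 ∣ 30 and 6 ∣ 30, yet 30 is not a multiple of 60 (since 30 = 0·60 + 30), so 60 ∤ 30.

(→) If 60 ∣ m, write m = 60q. Since 60 = 4·15, m = 15·(4q), so 15 ∣ m; and since 60 = 10·6, m = 6·(10q), so 6 ∣ m.

Not equivalent: only (⇒) holds.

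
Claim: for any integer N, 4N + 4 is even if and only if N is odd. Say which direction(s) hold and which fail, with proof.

The forward direction fails; the converse holds.

Forward direction. This fails: take N = 6. Then 4N + 4 = 28, which is even, yet N = 6 is even, not odd.

Converse. Suppose N is odd. Since 4 is even, 4N is even for every N, so 4N + 4 has the same parity as 4, which is even. Hence 4N + 4 is even.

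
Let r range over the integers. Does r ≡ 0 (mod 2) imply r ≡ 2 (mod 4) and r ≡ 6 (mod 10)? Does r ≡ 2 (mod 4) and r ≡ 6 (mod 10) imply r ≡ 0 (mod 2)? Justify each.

Only the converse holds.

Converse. If r ≡ 2 (mod 4) and r ≡ 6 (mod 10), then by the Chinese remainder theorem r ≡ 6 (mod 20). Since 6 ≡ 0 (mod 2) and 2 ∣ 20, we get r ≡ 0 (mod 2).

Forward direction. This fails: r = 0 gives 0 ≡ 0 (mod 2) but 0 ≡ 0 (mod 4), so the conjunction on the right does not hold.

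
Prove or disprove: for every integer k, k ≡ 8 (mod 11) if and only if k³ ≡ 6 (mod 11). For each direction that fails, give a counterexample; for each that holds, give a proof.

(⇒) Suppose k ≡ 8 (mod 11). Write k = 11j + 8. Then (11j + 8)³ = 1331j³ + 2904j² + 2112j + 512 = 11(121j³ + 264j² + 192j + 46) + 6, so k³ ≡ 6 (mod 11).

(⇐) Conversely, suppose k³ ≡ 6 (mod 11). The only residue r in {0, …, 10} with r³ ≡ 6 (mod 11) is r = 8, so k ≡ 8 (mod 11).

Both implications hold.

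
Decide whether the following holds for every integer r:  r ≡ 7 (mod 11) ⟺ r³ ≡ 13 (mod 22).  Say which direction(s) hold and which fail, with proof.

(⇒) fails; (⇐) holds.

(←) The residues r modulo 22 with r³ ≡ 13 (mod 22) are exactly {7}, and each is ≡ 7 (mod 11).

(→) This fails: take r = 18. Then 18 ≡ 7 (mod 11), but 18³ = 5832 ≡ 2 (mod 22), not 13.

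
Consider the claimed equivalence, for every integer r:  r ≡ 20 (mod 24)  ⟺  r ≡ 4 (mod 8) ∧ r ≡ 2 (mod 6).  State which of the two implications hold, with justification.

Forward direction. Suppose r ≡ 20 (mod 24); write r = 24j + 20. Since 8 ∣ 24, reducing mod 8 gives r ≡ 20 ≡ 4 (mod 8); since 6 ∣ 24, reducing mod 6 gives r ≡ 20 ≡ 2 (mod 6).

Converse. If r ≡ 4 (mod 8) and r ≡ 2 (mod 6), then by the Chinese remainder theorem r ≡ 20 (mod 24). This is exactly r ≡ 20 (mod 24).

Both directions hold.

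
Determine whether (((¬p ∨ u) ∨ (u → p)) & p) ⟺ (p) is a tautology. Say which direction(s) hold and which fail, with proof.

Equivalent; both directions hold.

(⇒) Assume the antecedent. If u is true, the antecedent forces (u = T, p = T), and p holds there. If u is false, the antecedent forces (u = F, p = T), and p holds there. Either way p holds.

(⇐) Assume the antecedent. If u is true, the antecedent forces (u = T, p = T), and ((¬p ∨ u) ∨ (u → p)) & p holds there. If u is false, the antecedent forces (u = F, p = T), and ((¬p ∨ u) ∨ (u → p)) & p holds there. Either way ((¬p ∨ u) ∨ (u → p)) & p holds.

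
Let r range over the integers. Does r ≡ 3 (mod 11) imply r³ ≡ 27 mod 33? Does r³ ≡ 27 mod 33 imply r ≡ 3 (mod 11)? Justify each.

Only the reverse direction holds.

(⇐) The residues r modulo 33 with r³ ≡ 27 (mod 33) are exactly {3}, and each is ≡ 3 (mod 11).

(⇒) This fails: take r = 14. Then 14 ≡ 3 (mod 11), but 14³ = 2744 ≡ 5 (mod 33), not 27.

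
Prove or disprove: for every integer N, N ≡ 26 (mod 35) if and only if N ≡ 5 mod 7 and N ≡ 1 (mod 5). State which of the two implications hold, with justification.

The biconditional holds.

(⇒) Suppose N ≡ 26 (mod 35); write N = 35j + 26. Since 7 ∣ 35, reducing mod 7 gives N ≡ 26 ≡ 5 (mod 7); since 5 ∣ 35, reducing mod 5 gives N ≡ 26 ≡ 1 (mod 5).

(⇐) Conversely, if N ≡ 5 (mod 7) and N ≡ 1 (mod 5), then by the Chinese remainder theorem N ≡ 26 (mod 35). This is exactly N ≡ 26 (mod 35).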